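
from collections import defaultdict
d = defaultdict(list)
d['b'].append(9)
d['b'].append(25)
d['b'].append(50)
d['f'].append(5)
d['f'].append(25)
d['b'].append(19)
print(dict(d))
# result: {'b': [9, 25, 50, 19], 'f': [5, 25]}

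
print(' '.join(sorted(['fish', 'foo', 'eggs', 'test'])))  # eggs fish foo test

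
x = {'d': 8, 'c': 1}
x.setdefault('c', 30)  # 1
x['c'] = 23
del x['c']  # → {'d': 8}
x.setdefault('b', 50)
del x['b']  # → {'d': 8}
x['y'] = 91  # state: {'d': 8, 'y': 91}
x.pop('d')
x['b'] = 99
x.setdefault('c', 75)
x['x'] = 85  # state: {'y': 91, 'b': 99, 'c': 75, 'x': 85}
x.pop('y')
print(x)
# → {'b': 99, 'c': 75, 'x': 85}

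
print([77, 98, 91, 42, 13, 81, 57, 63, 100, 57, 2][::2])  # [77, 91, 13, 57, 100, 2]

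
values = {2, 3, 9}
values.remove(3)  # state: {2, 9}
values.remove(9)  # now {2}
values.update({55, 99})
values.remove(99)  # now {2, 55}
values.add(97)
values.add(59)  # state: {2, 55, 59, 97}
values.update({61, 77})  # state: {2, 55, 59, 61, 77, 97}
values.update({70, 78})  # {2, 55, 59, 61, 70, 77, 78, 97}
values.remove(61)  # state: {2, 55, 59, 70, 77, 78, 97}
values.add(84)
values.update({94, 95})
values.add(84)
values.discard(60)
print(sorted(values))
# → [2, 55, 59, 70, 77, 78, 84, 94, 95, 97]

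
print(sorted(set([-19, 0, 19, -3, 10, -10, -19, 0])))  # [-19, -10, -3, 0, 10, 19]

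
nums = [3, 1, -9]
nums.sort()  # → [-9, 1, 3]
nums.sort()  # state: [-9, 1, 3]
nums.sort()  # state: [-9, 1, 3]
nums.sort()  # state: [-9, 1, 3]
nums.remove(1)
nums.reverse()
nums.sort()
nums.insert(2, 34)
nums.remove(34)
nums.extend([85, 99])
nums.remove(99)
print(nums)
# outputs [-9, 3, 85]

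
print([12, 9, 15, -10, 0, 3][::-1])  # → [3, 0, -10, 15, 9, 12]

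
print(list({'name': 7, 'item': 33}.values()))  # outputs [7, 33]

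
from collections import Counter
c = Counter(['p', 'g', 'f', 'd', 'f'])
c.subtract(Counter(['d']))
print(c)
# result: Counter({'f': 2, 'p': 1, 'g': 1, 'd': 0})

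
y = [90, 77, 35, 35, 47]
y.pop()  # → 47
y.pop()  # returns 35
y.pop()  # 35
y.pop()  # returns 77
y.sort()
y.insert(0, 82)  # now [82, 90]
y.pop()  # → 90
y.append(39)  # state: [82, 39]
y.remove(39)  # [82]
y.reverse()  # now [82]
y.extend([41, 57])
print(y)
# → [82, 41, 57]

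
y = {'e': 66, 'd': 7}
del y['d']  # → {'e': 66}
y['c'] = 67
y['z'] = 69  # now {'e': 66, 'c': 67, 'z': 69}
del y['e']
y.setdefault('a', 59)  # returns 59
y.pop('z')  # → 69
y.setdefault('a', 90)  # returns 59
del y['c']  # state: {'a': 59}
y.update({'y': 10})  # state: {'a': 59, 'y': 10}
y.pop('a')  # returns 59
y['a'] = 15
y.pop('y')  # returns 10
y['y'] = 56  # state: {'a': 15, 'y': 56}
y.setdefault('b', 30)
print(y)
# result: {'a': 15, 'y': 56, 'b': 30}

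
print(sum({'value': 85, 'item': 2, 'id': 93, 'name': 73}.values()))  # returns 253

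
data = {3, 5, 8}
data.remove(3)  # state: {5, 8}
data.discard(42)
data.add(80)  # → {5, 8, 80}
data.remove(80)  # {5, 8}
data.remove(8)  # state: {5}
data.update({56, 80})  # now {5, 56, 80}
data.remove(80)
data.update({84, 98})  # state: {5, 56, 84, 98}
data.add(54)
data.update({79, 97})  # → {5, 54, 56, 79, 84, 97, 98}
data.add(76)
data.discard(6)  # {5, 54, 56, 76, 79, 84, 97, 98}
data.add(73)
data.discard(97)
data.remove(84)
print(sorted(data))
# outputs [5, 54, 56, 73, 76, 79, 98]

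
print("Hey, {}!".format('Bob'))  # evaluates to Hey, Bob!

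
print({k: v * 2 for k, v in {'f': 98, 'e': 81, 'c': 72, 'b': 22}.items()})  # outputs {'f': 196, 'e': 162, 'c': 144, 'b': 44}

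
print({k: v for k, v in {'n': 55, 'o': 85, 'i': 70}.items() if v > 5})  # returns {'n': 55, 'o': 85, 'i': 70}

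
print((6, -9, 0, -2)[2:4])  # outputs (0, -2)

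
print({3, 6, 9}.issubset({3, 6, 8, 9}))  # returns True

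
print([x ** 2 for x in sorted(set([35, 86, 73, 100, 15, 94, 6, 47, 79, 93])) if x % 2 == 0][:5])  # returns [36, 7396, 8836, 10000]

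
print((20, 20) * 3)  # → (20, 20, 20, 20, 20, 20)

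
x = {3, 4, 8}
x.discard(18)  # {3, 4, 8}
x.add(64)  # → {3, 4, 8, 64}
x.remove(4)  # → {3, 8, 64}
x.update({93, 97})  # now {3, 8, 64, 93, 97}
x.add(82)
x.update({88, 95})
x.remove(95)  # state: {3, 8, 64, 82, 88, 93, 97}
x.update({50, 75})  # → {3, 8, 50, 64, 75, 82, 88, 93, 97}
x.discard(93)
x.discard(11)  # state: {3, 8, 50, 64, 75, 82, 88, 97}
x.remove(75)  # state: {3, 8, 50, 64, 82, 88, 97}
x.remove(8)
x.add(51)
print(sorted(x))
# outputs [3, 50, 51, 64, 82, 88, 97]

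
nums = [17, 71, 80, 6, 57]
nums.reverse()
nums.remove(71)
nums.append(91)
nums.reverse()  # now [91, 17, 80, 6, 57]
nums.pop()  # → 57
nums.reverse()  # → [6, 80, 17, 91]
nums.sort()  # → [6, 17, 80, 91]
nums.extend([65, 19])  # [6, 17, 80, 91, 65, 19]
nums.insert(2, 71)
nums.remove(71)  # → [6, 17, 80, 91, 65, 19]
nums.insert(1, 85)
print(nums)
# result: [6, 85, 17, 80, 91, 65, 19]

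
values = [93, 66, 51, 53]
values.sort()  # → [51, 53, 66, 93]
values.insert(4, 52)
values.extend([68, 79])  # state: [51, 53, 66, 93, 52, 68, 79]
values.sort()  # [51, 52, 53, 66, 68, 79, 93]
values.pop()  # 93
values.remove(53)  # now [51, 52, 66, 68, 79]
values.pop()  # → 79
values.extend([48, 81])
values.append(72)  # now [51, 52, 66, 68, 48, 81, 72]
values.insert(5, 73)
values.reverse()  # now [72, 81, 73, 48, 68, 66, 52, 51]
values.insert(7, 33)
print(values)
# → [72, 81, 73, 48, 68, 66, 52, 33, 51]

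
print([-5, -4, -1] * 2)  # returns [-5, -4, -1, -5, -4, -1]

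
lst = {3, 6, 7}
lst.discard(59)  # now {3, 6, 7}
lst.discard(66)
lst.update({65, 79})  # {3, 6, 7, 65, 79}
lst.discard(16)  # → {3, 6, 7, 65, 79}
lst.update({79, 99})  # {3, 6, 7, 65, 79, 99}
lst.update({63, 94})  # {3, 6, 7, 63, 65, 79, 94, 99}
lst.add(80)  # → {3, 6, 7, 63, 65, 79, 80, 94, 99}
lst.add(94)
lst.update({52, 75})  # {3, 6, 7, 52, 63, 65, 75, 79, 80, 94, 99}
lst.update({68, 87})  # {3, 6, 7, 52, 63, 65, 68, 75, 79, 80, 87, 94, 99}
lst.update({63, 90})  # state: {3, 6, 7, 52, 63, 65, 68, 75, 79, 80, 87, 90, 94, 99}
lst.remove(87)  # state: {3, 6, 7, 52, 63, 65, 68, 75, 79, 80, 90, 94, 99}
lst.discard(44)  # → {3, 6, 7, 52, 63, 65, 68, 75, 79, 80, 90, 94, 99}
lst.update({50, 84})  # {3, 6, 7, 50, 52, 63, 65, 68, 75, 79, 80, 84, 90, 94, 99}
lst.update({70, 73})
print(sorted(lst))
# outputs [3, 6, 7, 50, 52, 63, 65, 68, 70, 73, 75, 79, 80, 84, 90, 94, 99]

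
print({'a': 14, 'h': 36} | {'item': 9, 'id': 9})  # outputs {'a': 14, 'h': 36, 'item': 9, 'id': 9}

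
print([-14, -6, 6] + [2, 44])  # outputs [-14, -6, 6, 2, 44]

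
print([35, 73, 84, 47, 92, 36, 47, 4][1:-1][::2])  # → [73, 47, 36]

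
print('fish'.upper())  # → FISH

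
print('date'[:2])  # da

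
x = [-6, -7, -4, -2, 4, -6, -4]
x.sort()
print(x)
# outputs [-7, -6, -6, -4, -4, -2, 4]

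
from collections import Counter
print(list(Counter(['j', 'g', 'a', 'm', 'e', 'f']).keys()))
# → ['j', 'g', 'a', 'm', 'e', 'f']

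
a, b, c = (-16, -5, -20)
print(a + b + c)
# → -41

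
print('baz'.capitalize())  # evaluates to Baz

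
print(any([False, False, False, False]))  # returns False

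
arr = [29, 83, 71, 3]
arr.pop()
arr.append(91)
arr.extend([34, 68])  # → [29, 83, 71, 91, 34, 68]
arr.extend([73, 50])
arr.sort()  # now [29, 34, 50, 68, 71, 73, 83, 91]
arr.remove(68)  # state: [29, 34, 50, 71, 73, 83, 91]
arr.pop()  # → 91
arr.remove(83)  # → [29, 34, 50, 71, 73]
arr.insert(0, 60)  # [60, 29, 34, 50, 71, 73]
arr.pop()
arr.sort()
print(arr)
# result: [29, 34, 50, 60, 71]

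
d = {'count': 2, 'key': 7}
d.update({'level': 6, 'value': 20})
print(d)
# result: {'count': 2, 'key': 7, 'level': 6, 'value': 20}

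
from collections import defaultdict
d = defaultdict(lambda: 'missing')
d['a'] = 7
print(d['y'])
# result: missing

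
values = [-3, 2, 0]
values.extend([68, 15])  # [-3, 2, 0, 68, 15]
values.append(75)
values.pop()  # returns 75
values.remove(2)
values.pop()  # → 15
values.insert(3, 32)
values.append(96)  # [-3, 0, 68, 32, 96]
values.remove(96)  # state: [-3, 0, 68, 32]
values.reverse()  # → [32, 68, 0, -3]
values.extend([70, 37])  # [32, 68, 0, -3, 70, 37]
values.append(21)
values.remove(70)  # [32, 68, 0, -3, 37, 21]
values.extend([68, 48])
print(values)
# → [32, 68, 0, -3, 37, 21, 68, 48]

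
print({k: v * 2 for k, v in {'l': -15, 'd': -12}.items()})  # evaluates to {'l': -30, 'd': -24}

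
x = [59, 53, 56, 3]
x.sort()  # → [3, 53, 56, 59]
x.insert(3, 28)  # [3, 53, 56, 28, 59]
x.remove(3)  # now [53, 56, 28, 59]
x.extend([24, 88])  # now [53, 56, 28, 59, 24, 88]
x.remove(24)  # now [53, 56, 28, 59, 88]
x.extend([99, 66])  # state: [53, 56, 28, 59, 88, 99, 66]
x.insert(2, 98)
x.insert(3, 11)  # [53, 56, 98, 11, 28, 59, 88, 99, 66]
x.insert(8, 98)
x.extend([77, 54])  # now [53, 56, 98, 11, 28, 59, 88, 99, 98, 66, 77, 54]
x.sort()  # [11, 28, 53, 54, 56, 59, 66, 77, 88, 98, 98, 99]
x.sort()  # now [11, 28, 53, 54, 56, 59, 66, 77, 88, 98, 98, 99]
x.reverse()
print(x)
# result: [99, 98, 98, 88, 77, 66, 59, 56, 54, 53, 28, 11]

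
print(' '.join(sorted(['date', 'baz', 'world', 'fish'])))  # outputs baz date fish world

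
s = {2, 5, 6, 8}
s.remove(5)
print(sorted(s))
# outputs [2, 6, 8]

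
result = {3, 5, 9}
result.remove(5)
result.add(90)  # {3, 9, 90}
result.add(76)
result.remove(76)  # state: {3, 9, 90}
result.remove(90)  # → {3, 9}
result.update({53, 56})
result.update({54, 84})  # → {3, 9, 53, 54, 56, 84}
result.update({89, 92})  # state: {3, 9, 53, 54, 56, 84, 89, 92}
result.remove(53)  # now {3, 9, 54, 56, 84, 89, 92}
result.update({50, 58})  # {3, 9, 50, 54, 56, 58, 84, 89, 92}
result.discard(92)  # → {3, 9, 50, 54, 56, 58, 84, 89}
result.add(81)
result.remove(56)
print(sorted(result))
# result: [3, 9, 50, 54, 58, 81, 84, 89]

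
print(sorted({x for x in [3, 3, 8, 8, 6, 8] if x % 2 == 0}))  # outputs [6, 8]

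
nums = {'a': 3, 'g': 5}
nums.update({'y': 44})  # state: {'a': 3, 'g': 5, 'y': 44}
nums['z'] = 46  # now {'a': 3, 'g': 5, 'y': 44, 'z': 46}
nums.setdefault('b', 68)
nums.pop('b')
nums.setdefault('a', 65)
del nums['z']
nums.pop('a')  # 3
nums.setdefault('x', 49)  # 49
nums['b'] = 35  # {'g': 5, 'y': 44, 'x': 49, 'b': 35}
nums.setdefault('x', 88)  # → 49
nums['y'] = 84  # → {'g': 5, 'y': 84, 'x': 49, 'b': 35}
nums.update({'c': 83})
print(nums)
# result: {'g': 5, 'y': 84, 'x': 49, 'b': 35, 'c': 83}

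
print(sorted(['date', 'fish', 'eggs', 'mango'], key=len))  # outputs ['date', 'fish', 'eggs', 'mango']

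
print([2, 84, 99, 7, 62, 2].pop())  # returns 2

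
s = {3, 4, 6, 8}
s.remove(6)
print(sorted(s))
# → [3, 4, 8]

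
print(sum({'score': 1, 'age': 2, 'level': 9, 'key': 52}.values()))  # 64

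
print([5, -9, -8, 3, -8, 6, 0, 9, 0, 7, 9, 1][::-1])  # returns [1, 9, 7, 0, 9, 0, 6, -8, 3, -8, -9, 5]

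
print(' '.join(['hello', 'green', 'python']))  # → hello green python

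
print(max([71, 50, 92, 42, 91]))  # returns 92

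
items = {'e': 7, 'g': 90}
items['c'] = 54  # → {'e': 7, 'g': 90, 'c': 54}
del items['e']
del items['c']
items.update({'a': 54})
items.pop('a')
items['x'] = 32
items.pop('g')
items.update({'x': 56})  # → {'x': 56}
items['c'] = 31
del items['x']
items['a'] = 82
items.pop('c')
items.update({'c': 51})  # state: {'a': 82, 'c': 51}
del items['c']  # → {'a': 82}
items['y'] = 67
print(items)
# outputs {'a': 82, 'y': 67}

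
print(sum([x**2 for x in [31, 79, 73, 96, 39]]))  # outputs 23268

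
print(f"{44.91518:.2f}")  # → 44.92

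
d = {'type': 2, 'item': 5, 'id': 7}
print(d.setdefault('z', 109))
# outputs 109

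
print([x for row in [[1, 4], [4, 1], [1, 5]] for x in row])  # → [1, 4, 4, 1, 1, 5]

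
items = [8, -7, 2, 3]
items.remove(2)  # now [8, -7, 3]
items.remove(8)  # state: [-7, 3]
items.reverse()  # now [3, -7]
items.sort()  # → [-7, 3]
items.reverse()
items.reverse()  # [-7, 3]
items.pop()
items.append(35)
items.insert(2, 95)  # [-7, 35, 95]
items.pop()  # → 95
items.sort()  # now [-7, 35]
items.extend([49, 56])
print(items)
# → [-7, 35, 49, 56]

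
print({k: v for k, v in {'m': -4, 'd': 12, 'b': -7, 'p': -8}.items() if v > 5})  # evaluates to {'d': 12}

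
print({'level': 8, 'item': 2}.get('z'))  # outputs None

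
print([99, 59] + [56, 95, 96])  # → [99, 59, 56, 95, 96]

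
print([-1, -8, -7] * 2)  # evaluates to [-1, -8, -7, -1, -8, -7]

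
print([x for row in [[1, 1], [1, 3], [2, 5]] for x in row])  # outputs [1, 1, 1, 3, 2, 5]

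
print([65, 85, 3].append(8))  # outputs None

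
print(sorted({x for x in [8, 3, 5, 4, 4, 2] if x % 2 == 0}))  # [2, 4, 8]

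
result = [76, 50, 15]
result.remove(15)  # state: [76, 50]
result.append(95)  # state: [76, 50, 95]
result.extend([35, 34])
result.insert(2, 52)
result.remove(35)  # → [76, 50, 52, 95, 34]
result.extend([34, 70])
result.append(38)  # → [76, 50, 52, 95, 34, 34, 70, 38]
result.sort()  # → [34, 34, 38, 50, 52, 70, 76, 95]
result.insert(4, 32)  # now [34, 34, 38, 50, 32, 52, 70, 76, 95]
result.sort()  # [32, 34, 34, 38, 50, 52, 70, 76, 95]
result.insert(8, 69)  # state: [32, 34, 34, 38, 50, 52, 70, 76, 69, 95]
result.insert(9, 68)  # [32, 34, 34, 38, 50, 52, 70, 76, 69, 68, 95]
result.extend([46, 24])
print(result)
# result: [32, 34, 34, 38, 50, 52, 70, 76, 69, 68, 95, 46, 24]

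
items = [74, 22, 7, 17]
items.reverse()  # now [17, 7, 22, 74]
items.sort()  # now [7, 17, 22, 74]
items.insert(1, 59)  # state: [7, 59, 17, 22, 74]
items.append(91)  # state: [7, 59, 17, 22, 74, 91]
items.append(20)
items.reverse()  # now [20, 91, 74, 22, 17, 59, 7]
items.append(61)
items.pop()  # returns 61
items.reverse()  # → [7, 59, 17, 22, 74, 91, 20]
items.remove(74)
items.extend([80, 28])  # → [7, 59, 17, 22, 91, 20, 80, 28]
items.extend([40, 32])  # [7, 59, 17, 22, 91, 20, 80, 28, 40, 32]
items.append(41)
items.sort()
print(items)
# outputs [7, 17, 20, 22, 28, 32, 40, 41, 59, 80, 91]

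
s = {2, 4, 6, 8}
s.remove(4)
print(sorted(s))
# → [2, 6, 8]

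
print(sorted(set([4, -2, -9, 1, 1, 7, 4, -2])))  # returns [-9, -2, 1, 4, 7]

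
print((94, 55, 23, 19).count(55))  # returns 1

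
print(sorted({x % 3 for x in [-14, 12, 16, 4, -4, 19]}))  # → [0, 1, 2]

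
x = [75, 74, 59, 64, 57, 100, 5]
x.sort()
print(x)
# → [5, 57, 59, 64, 74, 75, 100]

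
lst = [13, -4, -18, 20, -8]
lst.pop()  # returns -8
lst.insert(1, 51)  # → [13, 51, -4, -18, 20]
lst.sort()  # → [-18, -4, 13, 20, 51]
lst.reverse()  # [51, 20, 13, -4, -18]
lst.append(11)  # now [51, 20, 13, -4, -18, 11]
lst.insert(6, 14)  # [51, 20, 13, -4, -18, 11, 14]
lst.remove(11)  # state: [51, 20, 13, -4, -18, 14]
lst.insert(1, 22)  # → [51, 22, 20, 13, -4, -18, 14]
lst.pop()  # 14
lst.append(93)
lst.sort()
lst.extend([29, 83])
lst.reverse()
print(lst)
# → [83, 29, 93, 51, 22, 20, 13, -4, -18]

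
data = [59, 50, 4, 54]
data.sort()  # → [4, 50, 54, 59]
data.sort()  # [4, 50, 54, 59]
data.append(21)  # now [4, 50, 54, 59, 21]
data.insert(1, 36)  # [4, 36, 50, 54, 59, 21]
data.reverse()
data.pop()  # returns 4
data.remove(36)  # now [21, 59, 54, 50]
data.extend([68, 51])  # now [21, 59, 54, 50, 68, 51]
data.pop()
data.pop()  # 68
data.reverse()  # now [50, 54, 59, 21]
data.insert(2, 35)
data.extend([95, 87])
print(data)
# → [50, 54, 35, 59, 21, 95, 87]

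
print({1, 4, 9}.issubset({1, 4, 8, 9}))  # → True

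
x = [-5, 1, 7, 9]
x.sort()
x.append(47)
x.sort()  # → [-5, 1, 7, 9, 47]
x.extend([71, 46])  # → [-5, 1, 7, 9, 47, 71, 46]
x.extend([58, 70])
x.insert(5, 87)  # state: [-5, 1, 7, 9, 47, 87, 71, 46, 58, 70]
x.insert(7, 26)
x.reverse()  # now [70, 58, 46, 26, 71, 87, 47, 9, 7, 1, -5]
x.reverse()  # [-5, 1, 7, 9, 47, 87, 71, 26, 46, 58, 70]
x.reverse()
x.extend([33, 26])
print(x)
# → [70, 58, 46, 26, 71, 87, 47, 9, 7, 1, -5, 33, 26]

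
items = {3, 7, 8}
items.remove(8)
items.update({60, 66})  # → {3, 7, 60, 66}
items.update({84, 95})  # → {3, 7, 60, 66, 84, 95}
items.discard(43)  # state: {3, 7, 60, 66, 84, 95}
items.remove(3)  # {7, 60, 66, 84, 95}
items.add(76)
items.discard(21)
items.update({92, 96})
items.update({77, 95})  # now {7, 60, 66, 76, 77, 84, 92, 95, 96}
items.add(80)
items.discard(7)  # {60, 66, 76, 77, 80, 84, 92, 95, 96}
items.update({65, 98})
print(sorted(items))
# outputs [60, 65, 66, 76, 77, 80, 84, 92, 95, 96, 98]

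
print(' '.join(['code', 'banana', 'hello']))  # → code banana hello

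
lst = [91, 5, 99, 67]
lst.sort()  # [5, 67, 91, 99]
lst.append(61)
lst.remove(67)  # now [5, 91, 99, 61]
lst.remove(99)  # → [5, 91, 61]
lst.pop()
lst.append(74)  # [5, 91, 74]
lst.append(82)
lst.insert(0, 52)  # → [52, 5, 91, 74, 82]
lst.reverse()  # [82, 74, 91, 5, 52]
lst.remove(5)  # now [82, 74, 91, 52]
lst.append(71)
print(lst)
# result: [82, 74, 91, 52, 71]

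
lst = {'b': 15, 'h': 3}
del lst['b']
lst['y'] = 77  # {'h': 3, 'y': 77}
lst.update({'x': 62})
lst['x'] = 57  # {'h': 3, 'y': 77, 'x': 57}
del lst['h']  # {'y': 77, 'x': 57}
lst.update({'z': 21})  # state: {'y': 77, 'x': 57, 'z': 21}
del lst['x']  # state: {'y': 77, 'z': 21}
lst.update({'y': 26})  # {'y': 26, 'z': 21}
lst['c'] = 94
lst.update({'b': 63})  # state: {'y': 26, 'z': 21, 'c': 94, 'b': 63}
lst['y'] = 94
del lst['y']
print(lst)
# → {'z': 21, 'c': 94, 'b': 63}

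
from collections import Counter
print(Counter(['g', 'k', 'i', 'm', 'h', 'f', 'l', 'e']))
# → Counter({'g': 1, 'k': 1, 'i': 1, 'm': 1, 'h': 1, 'f': 1, 'l': 1, 'e': 1})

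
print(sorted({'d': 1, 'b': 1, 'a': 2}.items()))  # [('a', 2), ('b', 1), ('d', 1)]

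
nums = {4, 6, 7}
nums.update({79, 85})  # {4, 6, 7, 79, 85}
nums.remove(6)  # {4, 7, 79, 85}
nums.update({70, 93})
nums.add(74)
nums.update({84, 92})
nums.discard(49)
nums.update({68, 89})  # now {4, 7, 68, 70, 74, 79, 84, 85, 89, 92, 93}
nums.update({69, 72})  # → {4, 7, 68, 69, 70, 72, 74, 79, 84, 85, 89, 92, 93}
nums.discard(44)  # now {4, 7, 68, 69, 70, 72, 74, 79, 84, 85, 89, 92, 93}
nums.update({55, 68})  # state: {4, 7, 55, 68, 69, 70, 72, 74, 79, 84, 85, 89, 92, 93}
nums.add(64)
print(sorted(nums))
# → [4, 7, 55, 64, 68, 69, 70, 72, 74, 79, 84, 85, 89, 92, 93]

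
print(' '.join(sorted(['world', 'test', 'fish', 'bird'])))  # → bird fish test world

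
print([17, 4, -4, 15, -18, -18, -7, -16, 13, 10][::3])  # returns [17, 15, -7, 10]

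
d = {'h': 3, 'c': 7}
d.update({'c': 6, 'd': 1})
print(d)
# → {'h': 3, 'c': 6, 'd': 1}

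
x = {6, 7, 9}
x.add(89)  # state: {6, 7, 9, 89}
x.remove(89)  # {6, 7, 9}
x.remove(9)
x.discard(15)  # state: {6, 7}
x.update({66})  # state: {6, 7, 66}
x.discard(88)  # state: {6, 7, 66}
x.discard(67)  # {6, 7, 66}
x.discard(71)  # {6, 7, 66}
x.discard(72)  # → {6, 7, 66}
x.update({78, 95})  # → {6, 7, 66, 78, 95}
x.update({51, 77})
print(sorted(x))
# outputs [6, 7, 51, 66, 77, 78, 95]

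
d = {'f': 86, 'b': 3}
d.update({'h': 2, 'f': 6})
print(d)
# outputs {'f': 6, 'b': 3, 'h': 2}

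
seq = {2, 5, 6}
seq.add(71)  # {2, 5, 6, 71}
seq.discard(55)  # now {2, 5, 6, 71}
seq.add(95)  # {2, 5, 6, 71, 95}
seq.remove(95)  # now {2, 5, 6, 71}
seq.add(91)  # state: {2, 5, 6, 71, 91}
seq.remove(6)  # {2, 5, 71, 91}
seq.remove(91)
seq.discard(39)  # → {2, 5, 71}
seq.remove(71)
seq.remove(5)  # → {2}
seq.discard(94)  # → {2}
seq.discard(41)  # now {2}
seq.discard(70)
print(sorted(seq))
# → [2]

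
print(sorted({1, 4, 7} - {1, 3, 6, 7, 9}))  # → [4]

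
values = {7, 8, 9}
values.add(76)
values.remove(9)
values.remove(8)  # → {7, 76}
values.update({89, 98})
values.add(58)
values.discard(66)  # {7, 58, 76, 89, 98}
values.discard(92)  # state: {7, 58, 76, 89, 98}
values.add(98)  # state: {7, 58, 76, 89, 98}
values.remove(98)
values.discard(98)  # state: {7, 58, 76, 89}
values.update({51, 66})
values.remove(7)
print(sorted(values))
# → [51, 58, 66, 76, 89]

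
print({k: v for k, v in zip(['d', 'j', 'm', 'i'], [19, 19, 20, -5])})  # {'d': 19, 'j': 19, 'm': 20, 'i': -5}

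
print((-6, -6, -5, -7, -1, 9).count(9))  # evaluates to 1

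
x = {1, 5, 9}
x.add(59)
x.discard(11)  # {1, 5, 9, 59}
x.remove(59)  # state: {1, 5, 9}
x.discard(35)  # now {1, 5, 9}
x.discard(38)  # {1, 5, 9}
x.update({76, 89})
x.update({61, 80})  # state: {1, 5, 9, 61, 76, 80, 89}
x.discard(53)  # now {1, 5, 9, 61, 76, 80, 89}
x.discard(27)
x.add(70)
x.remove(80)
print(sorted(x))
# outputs [1, 5, 9, 61, 70, 76, 89]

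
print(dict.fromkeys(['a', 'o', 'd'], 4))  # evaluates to {'a': 4, 'o': 4, 'd': 4}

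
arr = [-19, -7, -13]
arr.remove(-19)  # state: [-7, -13]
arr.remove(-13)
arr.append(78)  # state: [-7, 78]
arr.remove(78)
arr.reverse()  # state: [-7]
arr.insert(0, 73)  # [73, -7]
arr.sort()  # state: [-7, 73]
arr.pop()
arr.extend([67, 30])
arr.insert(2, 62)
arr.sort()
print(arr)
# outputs [-7, 30, 62, 67]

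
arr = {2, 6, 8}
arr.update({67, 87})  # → {2, 6, 8, 67, 87}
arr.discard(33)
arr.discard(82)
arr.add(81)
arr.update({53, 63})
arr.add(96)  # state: {2, 6, 8, 53, 63, 67, 81, 87, 96}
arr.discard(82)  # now {2, 6, 8, 53, 63, 67, 81, 87, 96}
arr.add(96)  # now {2, 6, 8, 53, 63, 67, 81, 87, 96}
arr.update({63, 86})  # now {2, 6, 8, 53, 63, 67, 81, 86, 87, 96}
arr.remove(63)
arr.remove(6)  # {2, 8, 53, 67, 81, 86, 87, 96}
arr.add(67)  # {2, 8, 53, 67, 81, 86, 87, 96}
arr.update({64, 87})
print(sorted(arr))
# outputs [2, 8, 53, 64, 67, 81, 86, 87, 96]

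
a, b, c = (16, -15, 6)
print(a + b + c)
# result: 7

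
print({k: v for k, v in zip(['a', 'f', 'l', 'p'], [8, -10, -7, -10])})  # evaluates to {'a': 8, 'f': -10, 'l': -7, 'p': -10}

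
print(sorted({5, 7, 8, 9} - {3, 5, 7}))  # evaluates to [8, 9]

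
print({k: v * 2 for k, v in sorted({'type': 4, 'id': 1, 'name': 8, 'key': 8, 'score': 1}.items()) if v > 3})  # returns {'key': 16, 'name': 16, 'type': 8}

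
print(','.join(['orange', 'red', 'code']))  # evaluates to orange,red,code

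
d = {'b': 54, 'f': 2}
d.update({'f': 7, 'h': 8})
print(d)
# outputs {'b': 54, 'f': 7, 'h': 8}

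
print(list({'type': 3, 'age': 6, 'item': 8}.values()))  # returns [3, 6, 8]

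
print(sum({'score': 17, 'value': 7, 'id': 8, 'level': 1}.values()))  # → 33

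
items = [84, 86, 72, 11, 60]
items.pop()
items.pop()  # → 11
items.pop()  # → 72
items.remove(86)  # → [84]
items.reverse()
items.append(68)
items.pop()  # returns 68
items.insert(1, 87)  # [84, 87]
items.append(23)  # [84, 87, 23]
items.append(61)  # [84, 87, 23, 61]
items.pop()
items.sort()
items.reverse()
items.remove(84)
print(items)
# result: [87, 23]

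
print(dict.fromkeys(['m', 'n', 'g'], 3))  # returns {'m': 3, 'n': 3, 'g': 3}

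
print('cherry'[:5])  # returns cherr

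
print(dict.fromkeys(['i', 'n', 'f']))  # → {'i': None, 'n': None, 'f': None}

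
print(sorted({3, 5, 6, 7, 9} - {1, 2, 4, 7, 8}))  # [3, 5, 6, 9]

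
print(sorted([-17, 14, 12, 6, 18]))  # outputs [-17, 6, 12, 14, 18]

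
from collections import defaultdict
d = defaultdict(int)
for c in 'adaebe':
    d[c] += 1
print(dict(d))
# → {'a': 2, 'd': 1, 'e': 2, 'b': 1}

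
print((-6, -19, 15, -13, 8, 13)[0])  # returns -6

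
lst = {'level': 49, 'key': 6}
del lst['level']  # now {'key': 6}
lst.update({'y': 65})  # {'key': 6, 'y': 65}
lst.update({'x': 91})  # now {'key': 6, 'y': 65, 'x': 91}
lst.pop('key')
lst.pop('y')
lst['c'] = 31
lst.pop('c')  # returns 31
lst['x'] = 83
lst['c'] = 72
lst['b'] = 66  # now {'x': 83, 'c': 72, 'b': 66}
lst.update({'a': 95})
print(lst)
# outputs {'x': 83, 'c': 72, 'b': 66, 'a': 95}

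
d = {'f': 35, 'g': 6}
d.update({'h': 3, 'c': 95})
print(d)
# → {'f': 35, 'g': 6, 'h': 3, 'c': 95}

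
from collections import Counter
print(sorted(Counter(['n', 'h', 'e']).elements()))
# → ['e', 'h', 'n']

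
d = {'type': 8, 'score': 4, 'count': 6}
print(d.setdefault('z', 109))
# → 109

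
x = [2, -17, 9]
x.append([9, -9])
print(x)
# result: [2, -17, 9, [9, -9]]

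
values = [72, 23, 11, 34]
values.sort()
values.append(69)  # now [11, 23, 34, 72, 69]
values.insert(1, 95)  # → [11, 95, 23, 34, 72, 69]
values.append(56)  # [11, 95, 23, 34, 72, 69, 56]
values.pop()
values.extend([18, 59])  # [11, 95, 23, 34, 72, 69, 18, 59]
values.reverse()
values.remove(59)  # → [18, 69, 72, 34, 23, 95, 11]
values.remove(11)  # [18, 69, 72, 34, 23, 95]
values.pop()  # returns 95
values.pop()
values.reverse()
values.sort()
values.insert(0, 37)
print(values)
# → [37, 18, 34, 69, 72]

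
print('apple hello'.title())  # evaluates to Apple Hello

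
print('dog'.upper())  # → DOG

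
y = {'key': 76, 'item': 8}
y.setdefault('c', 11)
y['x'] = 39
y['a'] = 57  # {'key': 76, 'item': 8, 'c': 11, 'x': 39, 'a': 57}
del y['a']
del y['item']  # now {'key': 76, 'c': 11, 'x': 39}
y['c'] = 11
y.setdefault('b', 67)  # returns 67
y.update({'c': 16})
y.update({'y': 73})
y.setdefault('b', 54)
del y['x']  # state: {'key': 76, 'c': 16, 'b': 67, 'y': 73}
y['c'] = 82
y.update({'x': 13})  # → {'key': 76, 'c': 82, 'b': 67, 'y': 73, 'x': 13}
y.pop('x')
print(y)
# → {'key': 76, 'c': 82, 'b': 67, 'y': 73}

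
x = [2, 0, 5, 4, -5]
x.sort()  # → [-5, 0, 2, 4, 5]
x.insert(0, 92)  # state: [92, -5, 0, 2, 4, 5]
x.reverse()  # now [5, 4, 2, 0, -5, 92]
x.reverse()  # [92, -5, 0, 2, 4, 5]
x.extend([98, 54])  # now [92, -5, 0, 2, 4, 5, 98, 54]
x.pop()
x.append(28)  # [92, -5, 0, 2, 4, 5, 98, 28]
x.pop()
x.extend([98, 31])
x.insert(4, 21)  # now [92, -5, 0, 2, 21, 4, 5, 98, 98, 31]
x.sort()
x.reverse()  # [98, 98, 92, 31, 21, 5, 4, 2, 0, -5]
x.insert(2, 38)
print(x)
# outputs [98, 98, 38, 92, 31, 21, 5, 4, 2, 0, -5]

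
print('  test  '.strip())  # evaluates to test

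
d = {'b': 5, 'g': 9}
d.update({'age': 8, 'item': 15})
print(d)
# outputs {'b': 5, 'g': 9, 'age': 8, 'item': 15}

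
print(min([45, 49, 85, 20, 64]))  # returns 20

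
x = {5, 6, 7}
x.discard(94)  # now {5, 6, 7}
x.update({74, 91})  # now {5, 6, 7, 74, 91}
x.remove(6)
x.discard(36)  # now {5, 7, 74, 91}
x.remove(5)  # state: {7, 74, 91}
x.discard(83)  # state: {7, 74, 91}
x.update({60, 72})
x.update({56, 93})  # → {7, 56, 60, 72, 74, 91, 93}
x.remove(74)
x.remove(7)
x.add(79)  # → {56, 60, 72, 79, 91, 93}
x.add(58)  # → {56, 58, 60, 72, 79, 91, 93}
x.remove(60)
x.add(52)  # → {52, 56, 58, 72, 79, 91, 93}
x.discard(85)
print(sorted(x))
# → [52, 56, 58, 72, 79, 91, 93]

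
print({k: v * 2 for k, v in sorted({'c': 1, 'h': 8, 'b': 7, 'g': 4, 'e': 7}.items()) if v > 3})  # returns {'b': 14, 'e': 14, 'g': 8, 'h': 16}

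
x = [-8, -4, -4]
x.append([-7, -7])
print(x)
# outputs [-8, -4, -4, [-7, -7]]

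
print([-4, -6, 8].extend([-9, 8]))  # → None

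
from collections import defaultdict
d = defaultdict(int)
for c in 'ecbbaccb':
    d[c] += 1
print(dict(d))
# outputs {'e': 1, 'c': 3, 'b': 3, 'a': 1}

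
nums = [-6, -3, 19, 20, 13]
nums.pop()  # 13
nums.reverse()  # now [20, 19, -3, -6]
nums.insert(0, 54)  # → [54, 20, 19, -3, -6]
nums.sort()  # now [-6, -3, 19, 20, 54]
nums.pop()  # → 54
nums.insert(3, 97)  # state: [-6, -3, 19, 97, 20]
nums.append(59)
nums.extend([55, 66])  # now [-6, -3, 19, 97, 20, 59, 55, 66]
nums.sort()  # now [-6, -3, 19, 20, 55, 59, 66, 97]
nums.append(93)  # [-6, -3, 19, 20, 55, 59, 66, 97, 93]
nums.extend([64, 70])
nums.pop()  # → 70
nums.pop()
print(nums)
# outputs [-6, -3, 19, 20, 55, 59, 66, 97, 93]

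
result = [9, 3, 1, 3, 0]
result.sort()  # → [0, 1, 3, 3, 9]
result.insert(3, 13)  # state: [0, 1, 3, 13, 3, 9]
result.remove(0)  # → [1, 3, 13, 3, 9]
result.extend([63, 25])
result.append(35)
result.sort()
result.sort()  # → [1, 3, 3, 9, 13, 25, 35, 63]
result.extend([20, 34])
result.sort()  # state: [1, 3, 3, 9, 13, 20, 25, 34, 35, 63]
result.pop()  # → 63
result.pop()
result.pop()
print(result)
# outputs [1, 3, 3, 9, 13, 20, 25]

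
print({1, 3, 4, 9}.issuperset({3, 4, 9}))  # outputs True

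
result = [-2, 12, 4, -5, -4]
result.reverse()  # [-4, -5, 4, 12, -2]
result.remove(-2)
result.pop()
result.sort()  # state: [-5, -4, 4]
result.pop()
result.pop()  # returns -4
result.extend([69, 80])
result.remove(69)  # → [-5, 80]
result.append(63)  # [-5, 80, 63]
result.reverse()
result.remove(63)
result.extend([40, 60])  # [80, -5, 40, 60]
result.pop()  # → 60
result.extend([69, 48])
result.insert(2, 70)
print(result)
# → [80, -5, 70, 40, 69, 48]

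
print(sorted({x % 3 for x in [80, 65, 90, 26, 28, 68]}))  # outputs [0, 1, 2]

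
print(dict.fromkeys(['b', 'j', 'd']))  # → {'b': None, 'j': None, 'd': None}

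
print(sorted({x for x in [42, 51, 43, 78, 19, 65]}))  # [19, 42, 43, 51, 65, 78]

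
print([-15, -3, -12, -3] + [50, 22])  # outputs [-15, -3, -12, -3, 50, 22]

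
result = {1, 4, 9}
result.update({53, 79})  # {1, 4, 9, 53, 79}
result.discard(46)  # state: {1, 4, 9, 53, 79}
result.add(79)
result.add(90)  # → {1, 4, 9, 53, 79, 90}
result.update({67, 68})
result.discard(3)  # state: {1, 4, 9, 53, 67, 68, 79, 90}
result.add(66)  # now {1, 4, 9, 53, 66, 67, 68, 79, 90}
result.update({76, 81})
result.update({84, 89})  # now {1, 4, 9, 53, 66, 67, 68, 76, 79, 81, 84, 89, 90}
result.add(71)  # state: {1, 4, 9, 53, 66, 67, 68, 71, 76, 79, 81, 84, 89, 90}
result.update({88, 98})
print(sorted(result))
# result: [1, 4, 9, 53, 66, 67, 68, 71, 76, 79, 81, 84, 88, 89, 90, 98]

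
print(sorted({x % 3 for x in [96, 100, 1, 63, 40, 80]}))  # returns [0, 1, 2]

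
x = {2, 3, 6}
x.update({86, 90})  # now {2, 3, 6, 86, 90}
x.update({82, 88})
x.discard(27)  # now {2, 3, 6, 82, 86, 88, 90}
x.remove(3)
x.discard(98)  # {2, 6, 82, 86, 88, 90}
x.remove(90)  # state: {2, 6, 82, 86, 88}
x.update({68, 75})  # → {2, 6, 68, 75, 82, 86, 88}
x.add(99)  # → {2, 6, 68, 75, 82, 86, 88, 99}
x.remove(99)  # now {2, 6, 68, 75, 82, 86, 88}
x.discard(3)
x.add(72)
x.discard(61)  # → {2, 6, 68, 72, 75, 82, 86, 88}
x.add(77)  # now {2, 6, 68, 72, 75, 77, 82, 86, 88}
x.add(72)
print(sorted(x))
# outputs [2, 6, 68, 72, 75, 77, 82, 86, 88]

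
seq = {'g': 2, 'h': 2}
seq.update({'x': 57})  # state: {'g': 2, 'h': 2, 'x': 57}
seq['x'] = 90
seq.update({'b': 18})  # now {'g': 2, 'h': 2, 'x': 90, 'b': 18}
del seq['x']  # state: {'g': 2, 'h': 2, 'b': 18}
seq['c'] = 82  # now {'g': 2, 'h': 2, 'b': 18, 'c': 82}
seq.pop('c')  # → 82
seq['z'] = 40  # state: {'g': 2, 'h': 2, 'b': 18, 'z': 40}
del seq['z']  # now {'g': 2, 'h': 2, 'b': 18}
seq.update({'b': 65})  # {'g': 2, 'h': 2, 'b': 65}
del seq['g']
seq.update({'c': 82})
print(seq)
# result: {'h': 2, 'b': 65, 'c': 82}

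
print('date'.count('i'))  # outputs 0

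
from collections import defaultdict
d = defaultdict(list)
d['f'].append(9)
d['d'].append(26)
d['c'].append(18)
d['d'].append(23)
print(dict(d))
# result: {'f': [9], 'd': [26, 23], 'c': [18]}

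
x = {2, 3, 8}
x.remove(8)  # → {2, 3}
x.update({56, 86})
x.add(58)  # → {2, 3, 56, 58, 86}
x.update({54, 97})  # {2, 3, 54, 56, 58, 86, 97}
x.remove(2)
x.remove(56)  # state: {3, 54, 58, 86, 97}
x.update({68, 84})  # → {3, 54, 58, 68, 84, 86, 97}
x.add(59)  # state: {3, 54, 58, 59, 68, 84, 86, 97}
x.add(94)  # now {3, 54, 58, 59, 68, 84, 86, 94, 97}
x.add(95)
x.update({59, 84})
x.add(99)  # {3, 54, 58, 59, 68, 84, 86, 94, 95, 97, 99}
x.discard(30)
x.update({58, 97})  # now {3, 54, 58, 59, 68, 84, 86, 94, 95, 97, 99}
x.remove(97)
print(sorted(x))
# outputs [3, 54, 58, 59, 68, 84, 86, 94, 95, 99]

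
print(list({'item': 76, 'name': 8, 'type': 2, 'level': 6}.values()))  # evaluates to [76, 8, 2, 6]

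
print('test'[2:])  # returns st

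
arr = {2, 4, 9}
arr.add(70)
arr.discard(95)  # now {2, 4, 9, 70}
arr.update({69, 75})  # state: {2, 4, 9, 69, 70, 75}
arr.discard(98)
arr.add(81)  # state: {2, 4, 9, 69, 70, 75, 81}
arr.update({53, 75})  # {2, 4, 9, 53, 69, 70, 75, 81}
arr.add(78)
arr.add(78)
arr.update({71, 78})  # {2, 4, 9, 53, 69, 70, 71, 75, 78, 81}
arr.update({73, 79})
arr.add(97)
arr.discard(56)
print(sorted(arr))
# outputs [2, 4, 9, 53, 69, 70, 71, 73, 75, 78, 79, 81, 97]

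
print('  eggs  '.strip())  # eggs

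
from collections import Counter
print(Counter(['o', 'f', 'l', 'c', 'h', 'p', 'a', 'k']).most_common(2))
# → [('o', 1), ('f', 1)]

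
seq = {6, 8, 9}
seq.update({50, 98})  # {6, 8, 9, 50, 98}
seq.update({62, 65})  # {6, 8, 9, 50, 62, 65, 98}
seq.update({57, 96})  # {6, 8, 9, 50, 57, 62, 65, 96, 98}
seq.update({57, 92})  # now {6, 8, 9, 50, 57, 62, 65, 92, 96, 98}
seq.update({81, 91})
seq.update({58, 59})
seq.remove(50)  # {6, 8, 9, 57, 58, 59, 62, 65, 81, 91, 92, 96, 98}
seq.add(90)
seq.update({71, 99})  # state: {6, 8, 9, 57, 58, 59, 62, 65, 71, 81, 90, 91, 92, 96, 98, 99}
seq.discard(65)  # {6, 8, 9, 57, 58, 59, 62, 71, 81, 90, 91, 92, 96, 98, 99}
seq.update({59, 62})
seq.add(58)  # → {6, 8, 9, 57, 58, 59, 62, 71, 81, 90, 91, 92, 96, 98, 99}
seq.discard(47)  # {6, 8, 9, 57, 58, 59, 62, 71, 81, 90, 91, 92, 96, 98, 99}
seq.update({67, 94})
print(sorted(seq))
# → [6, 8, 9, 57, 58, 59, 62, 67, 71, 81, 90, 91, 92, 94, 96, 98, 99]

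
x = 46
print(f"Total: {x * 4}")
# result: Total: 184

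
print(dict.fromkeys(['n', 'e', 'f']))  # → {'n': None, 'e': None, 'f': None}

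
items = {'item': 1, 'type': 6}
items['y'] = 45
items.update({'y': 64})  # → {'item': 1, 'type': 6, 'y': 64}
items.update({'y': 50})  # {'item': 1, 'type': 6, 'y': 50}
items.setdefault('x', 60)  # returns 60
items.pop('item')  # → 1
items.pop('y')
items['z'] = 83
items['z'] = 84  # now {'type': 6, 'x': 60, 'z': 84}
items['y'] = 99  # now {'type': 6, 'x': 60, 'z': 84, 'y': 99}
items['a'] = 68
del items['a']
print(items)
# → {'type': 6, 'x': 60, 'z': 84, 'y': 99}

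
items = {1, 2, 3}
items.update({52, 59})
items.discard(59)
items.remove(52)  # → {1, 2, 3}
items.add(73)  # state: {1, 2, 3, 73}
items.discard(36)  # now {1, 2, 3, 73}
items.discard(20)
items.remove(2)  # {1, 3, 73}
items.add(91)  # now {1, 3, 73, 91}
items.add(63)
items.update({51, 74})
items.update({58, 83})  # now {1, 3, 51, 58, 63, 73, 74, 83, 91}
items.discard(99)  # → {1, 3, 51, 58, 63, 73, 74, 83, 91}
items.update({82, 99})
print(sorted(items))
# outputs [1, 3, 51, 58, 63, 73, 74, 82, 83, 91, 99]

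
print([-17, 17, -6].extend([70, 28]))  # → None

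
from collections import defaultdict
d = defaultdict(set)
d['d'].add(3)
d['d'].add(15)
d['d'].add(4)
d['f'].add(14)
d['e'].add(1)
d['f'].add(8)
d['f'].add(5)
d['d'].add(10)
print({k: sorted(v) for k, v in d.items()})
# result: {'d': [3, 4, 10, 15], 'f': [5, 8, 14], 'e': [1]}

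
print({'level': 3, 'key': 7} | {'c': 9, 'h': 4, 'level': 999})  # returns {'level': 999, 'key': 7, 'c': 9, 'h': 4}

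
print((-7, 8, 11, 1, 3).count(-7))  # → 1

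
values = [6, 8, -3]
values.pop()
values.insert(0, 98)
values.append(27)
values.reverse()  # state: [27, 8, 6, 98]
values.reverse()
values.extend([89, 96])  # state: [98, 6, 8, 27, 89, 96]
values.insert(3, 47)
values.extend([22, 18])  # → [98, 6, 8, 47, 27, 89, 96, 22, 18]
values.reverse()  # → [18, 22, 96, 89, 27, 47, 8, 6, 98]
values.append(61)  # [18, 22, 96, 89, 27, 47, 8, 6, 98, 61]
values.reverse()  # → [61, 98, 6, 8, 47, 27, 89, 96, 22, 18]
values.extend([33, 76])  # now [61, 98, 6, 8, 47, 27, 89, 96, 22, 18, 33, 76]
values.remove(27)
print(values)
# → [61, 98, 6, 8, 47, 89, 96, 22, 18, 33, 76]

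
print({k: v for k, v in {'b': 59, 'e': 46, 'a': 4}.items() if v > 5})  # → {'b': 59, 'e': 46}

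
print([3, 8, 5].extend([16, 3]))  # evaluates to None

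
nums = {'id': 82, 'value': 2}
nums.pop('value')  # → 2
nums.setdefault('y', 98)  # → 98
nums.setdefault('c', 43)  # 43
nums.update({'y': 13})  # {'id': 82, 'y': 13, 'c': 43}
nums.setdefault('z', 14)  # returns 14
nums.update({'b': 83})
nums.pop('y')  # 13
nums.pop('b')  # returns 83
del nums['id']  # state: {'c': 43, 'z': 14}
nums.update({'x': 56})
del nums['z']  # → {'c': 43, 'x': 56}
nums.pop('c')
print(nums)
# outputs {'x': 56}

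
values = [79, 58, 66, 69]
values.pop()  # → 69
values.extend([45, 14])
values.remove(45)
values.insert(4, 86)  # [79, 58, 66, 14, 86]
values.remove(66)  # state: [79, 58, 14, 86]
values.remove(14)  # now [79, 58, 86]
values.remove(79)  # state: [58, 86]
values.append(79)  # [58, 86, 79]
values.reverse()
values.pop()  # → 58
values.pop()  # 86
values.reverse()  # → [79]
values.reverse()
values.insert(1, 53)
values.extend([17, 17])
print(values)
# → [79, 53, 17, 17]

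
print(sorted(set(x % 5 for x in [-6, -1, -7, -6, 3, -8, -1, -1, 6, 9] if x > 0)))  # [1, 3, 4]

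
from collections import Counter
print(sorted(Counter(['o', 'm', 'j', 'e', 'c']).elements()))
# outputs ['c', 'e', 'j', 'm', 'o']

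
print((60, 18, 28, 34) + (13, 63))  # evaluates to (60, 18, 28, 34, 13, 63)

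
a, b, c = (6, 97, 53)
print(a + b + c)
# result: 156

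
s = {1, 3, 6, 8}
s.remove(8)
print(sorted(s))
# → [1, 3, 6]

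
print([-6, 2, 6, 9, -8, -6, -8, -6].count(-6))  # 3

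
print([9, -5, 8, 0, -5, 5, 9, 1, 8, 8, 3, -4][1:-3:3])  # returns [-5, -5, 1]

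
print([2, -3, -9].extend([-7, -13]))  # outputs None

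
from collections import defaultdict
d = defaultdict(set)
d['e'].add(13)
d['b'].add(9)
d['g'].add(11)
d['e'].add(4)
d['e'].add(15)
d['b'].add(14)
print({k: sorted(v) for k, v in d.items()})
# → {'e': [4, 13, 15], 'b': [9, 14], 'g': [11]}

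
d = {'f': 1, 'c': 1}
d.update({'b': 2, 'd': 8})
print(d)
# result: {'f': 1, 'c': 1, 'b': 2, 'd': 8}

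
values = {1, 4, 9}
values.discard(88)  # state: {1, 4, 9}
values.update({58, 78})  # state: {1, 4, 9, 58, 78}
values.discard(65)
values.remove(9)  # {1, 4, 58, 78}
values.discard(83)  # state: {1, 4, 58, 78}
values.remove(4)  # {1, 58, 78}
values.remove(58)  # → {1, 78}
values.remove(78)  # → {1}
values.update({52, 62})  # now {1, 52, 62}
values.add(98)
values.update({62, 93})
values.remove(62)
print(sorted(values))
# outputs [1, 52, 93, 98]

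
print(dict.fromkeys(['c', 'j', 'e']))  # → {'c': None, 'j': None, 'e': None}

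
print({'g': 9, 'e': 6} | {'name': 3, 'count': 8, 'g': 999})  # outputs {'g': 999, 'e': 6, 'name': 3, 'count': 8}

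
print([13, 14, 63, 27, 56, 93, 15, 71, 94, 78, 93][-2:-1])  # [78]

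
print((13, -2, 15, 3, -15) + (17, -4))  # (13, -2, 15, 3, -15, 17, -4)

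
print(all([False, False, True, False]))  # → False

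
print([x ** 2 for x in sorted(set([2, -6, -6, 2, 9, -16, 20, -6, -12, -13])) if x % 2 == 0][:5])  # [256, 144, 36, 4, 400]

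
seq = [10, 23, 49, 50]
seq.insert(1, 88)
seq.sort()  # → [10, 23, 49, 50, 88]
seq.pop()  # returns 88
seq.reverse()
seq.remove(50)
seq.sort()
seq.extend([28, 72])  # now [10, 23, 49, 28, 72]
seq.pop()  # 72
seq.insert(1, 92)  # [10, 92, 23, 49, 28]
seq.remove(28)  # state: [10, 92, 23, 49]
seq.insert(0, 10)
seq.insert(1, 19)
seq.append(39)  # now [10, 19, 10, 92, 23, 49, 39]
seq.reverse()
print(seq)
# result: [39, 49, 23, 92, 10, 19, 10]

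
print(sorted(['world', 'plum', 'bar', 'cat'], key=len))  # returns ['bar', 'cat', 'plum', 'world']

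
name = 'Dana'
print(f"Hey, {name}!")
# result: Hey, Dana!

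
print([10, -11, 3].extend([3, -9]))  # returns None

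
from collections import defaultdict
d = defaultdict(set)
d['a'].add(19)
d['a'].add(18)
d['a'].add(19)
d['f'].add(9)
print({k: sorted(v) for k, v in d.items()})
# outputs {'a': [18, 19], 'f': [9]}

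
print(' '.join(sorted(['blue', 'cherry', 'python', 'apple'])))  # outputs apple blue cherry python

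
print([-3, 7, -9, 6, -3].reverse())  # None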